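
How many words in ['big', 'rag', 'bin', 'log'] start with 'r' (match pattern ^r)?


Pattern ^r anchors to start of word. Check which words begin with 'r':
  'big' -> no
  'rag' -> MATCH (starts with 'r')
  'bin' -> no
  'log' -> no
Matching words: ['rag']
Count: 1

1


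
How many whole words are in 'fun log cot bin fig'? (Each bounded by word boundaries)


Word boundaries (\b) mark the start/end of each word.
Text: 'fun log cot bin fig'
Splitting by whitespace:
  Word 1: 'fun'
  Word 2: 'log'
  Word 3: 'cot'
  Word 4: 'bin'
  Word 5: 'fig'
Total whole words: 5

5


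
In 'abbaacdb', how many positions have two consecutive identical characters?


Looking for consecutive identical characters in 'abbaacdb':
  pos 0-1: 'a' vs 'b' -> different
  pos 1-2: 'b' vs 'b' -> MATCH ('bb')
  pos 2-3: 'b' vs 'a' -> different
  pos 3-4: 'a' vs 'a' -> MATCH ('aa')
  pos 4-5: 'a' vs 'c' -> different
  pos 5-6: 'c' vs 'd' -> different
  pos 6-7: 'd' vs 'b' -> different
Consecutive identical pairs: ['bb', 'aa']
Count: 2

2


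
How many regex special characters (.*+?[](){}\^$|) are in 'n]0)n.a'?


Regex special characters are: . * + ? [ ] ( ) { } \ ^ $ |
Scanning 'n]0)n.a':
  pos 1: ']' -> SPECIAL
  pos 3: ')' -> SPECIAL
  pos 5: '.' -> SPECIAL
Special chars found: [']', ')', '.']
Total: 3

3


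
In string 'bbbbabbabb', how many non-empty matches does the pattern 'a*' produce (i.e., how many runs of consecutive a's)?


Pattern 'a*' matches zero or more a's. We want non-empty runs of consecutive a's.
String: 'bbbbabbabb'
Walking through the string to find runs of a's:
  Run 1: positions 4-4 -> 'a'
  Run 2: positions 7-7 -> 'a'
Non-empty runs found: ['a', 'a']
Count: 2

2


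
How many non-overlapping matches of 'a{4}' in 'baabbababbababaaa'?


Pattern 'a{4}' matches exactly 4 consecutive a's (greedy, non-overlapping).
String: 'baabbababbababaaa'
Scanning for runs of a's:
  Run at pos 1: 'aa' (length 2) -> 0 match(es)
  Run at pos 5: 'a' (length 1) -> 0 match(es)
  Run at pos 7: 'a' (length 1) -> 0 match(es)
  Run at pos 10: 'a' (length 1) -> 0 match(es)
  Run at pos 12: 'a' (length 1) -> 0 match(es)
  Run at pos 14: 'aaa' (length 3) -> 0 match(es)
Matches found: []
Total: 0

0


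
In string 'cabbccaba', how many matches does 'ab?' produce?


Pattern 'ab?' matches 'a' optionally followed by 'b'.
String: 'cabbccaba'
Scanning left to right for 'a' then checking next char:
  Match 1: 'ab' (a followed by b)
  Match 2: 'ab' (a followed by b)
  Match 3: 'a' (a not followed by b)
Total matches: 3

3


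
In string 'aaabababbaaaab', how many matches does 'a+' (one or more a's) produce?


Pattern 'a+' matches one or more consecutive a's.
String: 'aaabababbaaaab'
Scanning for runs of a:
  Match 1: 'aaa' (length 3)
  Match 2: 'a' (length 1)
  Match 3: 'a' (length 1)
  Match 4: 'aaaa' (length 4)
Total matches: 4

4


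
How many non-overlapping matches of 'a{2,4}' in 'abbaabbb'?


Pattern 'a{2,4}' matches between 2 and 4 consecutive a's (greedy).
String: 'abbaabbb'
Finding runs of a's and applying greedy matching:
  Run at pos 0: 'a' (length 1)
  Run at pos 3: 'aa' (length 2)
Matches: ['aa']
Count: 1

1


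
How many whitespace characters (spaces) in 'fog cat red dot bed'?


\s matches whitespace characters (spaces, tabs, etc.).
Text: 'fog cat red dot bed'
This text has 5 words separated by spaces.
Number of spaces = number of words - 1 = 5 - 1 = 4

4


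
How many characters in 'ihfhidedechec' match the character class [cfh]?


Character class [cfh] matches any of: {c, f, h}
Scanning string 'ihfhidedechec' character by character:
  pos 0: 'i' -> no
  pos 1: 'h' -> MATCH
  pos 2: 'f' -> MATCH
  pos 3: 'h' -> MATCH
  pos 4: 'i' -> no
  pos 5: 'd' -> no
  pos 6: 'e' -> no
  pos 7: 'd' -> no
  pos 8: 'e' -> no
  pos 9: 'c' -> MATCH
  pos 10: 'h' -> MATCH
  pos 11: 'e' -> no
  pos 12: 'c' -> MATCH
Total matches: 6

6


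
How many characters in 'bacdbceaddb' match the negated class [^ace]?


Negated class [^ace] matches any char NOT in {a, c, e}
Scanning 'bacdbceaddb':
  pos 0: 'b' -> MATCH
  pos 1: 'a' -> no (excluded)
  pos 2: 'c' -> no (excluded)
  pos 3: 'd' -> MATCH
  pos 4: 'b' -> MATCH
  pos 5: 'c' -> no (excluded)
  pos 6: 'e' -> no (excluded)
  pos 7: 'a' -> no (excluded)
  pos 8: 'd' -> MATCH
  pos 9: 'd' -> MATCH
  pos 10: 'b' -> MATCH
Total matches: 6

6


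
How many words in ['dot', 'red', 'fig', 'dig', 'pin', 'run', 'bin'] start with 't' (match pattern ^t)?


Pattern ^t anchors to start of word. Check which words begin with 't':
  'dot' -> no
  'red' -> no
  'fig' -> no
  'dig' -> no
  'pin' -> no
  'run' -> no
  'bin' -> no
Matching words: []
Count: 0

0


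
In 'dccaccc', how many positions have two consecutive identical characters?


Looking for consecutive identical characters in 'dccaccc':
  pos 0-1: 'd' vs 'c' -> different
  pos 1-2: 'c' vs 'c' -> MATCH ('cc')
  pos 2-3: 'c' vs 'a' -> different
  pos 3-4: 'a' vs 'c' -> different
  pos 4-5: 'c' vs 'c' -> MATCH ('cc')
  pos 5-6: 'c' vs 'c' -> MATCH ('cc')
Consecutive identical pairs: ['cc', 'cc', 'cc']
Count: 3

3


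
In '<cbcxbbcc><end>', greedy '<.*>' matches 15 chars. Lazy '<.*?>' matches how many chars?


Greedy '<.*>' tries to match as MUCH as possible.
Lazy '<.*?>' tries to match as LITTLE as possible.

String: '<cbcxbbcc><end>'
Greedy '<.*>' starts at first '<' and extends to the LAST '>': '<cbcxbbcc><end>' (15 chars)
Lazy '<.*?>' starts at first '<' and stops at the FIRST '>': '<cbcxbbcc>' (10 chars)

10


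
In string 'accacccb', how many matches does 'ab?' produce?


Pattern 'ab?' matches 'a' optionally followed by 'b'.
String: 'accacccb'
Scanning left to right for 'a' then checking next char:
  Match 1: 'a' (a not followed by b)
  Match 2: 'a' (a not followed by b)
Total matches: 2

2


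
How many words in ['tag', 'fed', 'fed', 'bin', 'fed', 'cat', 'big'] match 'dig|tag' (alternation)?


Alternation 'dig|tag' matches either 'dig' or 'tag'.
Checking each word:
  'tag' -> MATCH
  'fed' -> no
  'fed' -> no
  'bin' -> no
  'fed' -> no
  'cat' -> no
  'big' -> no
Matches: ['tag']
Count: 1

1


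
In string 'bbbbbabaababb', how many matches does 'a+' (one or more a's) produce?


Pattern 'a+' matches one or more consecutive a's.
String: 'bbbbbabaababb'
Scanning for runs of a:
  Match 1: 'a' (length 1)
  Match 2: 'aa' (length 2)
  Match 3: 'a' (length 1)
Total matches: 3

3


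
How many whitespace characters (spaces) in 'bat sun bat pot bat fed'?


\s matches whitespace characters (spaces, tabs, etc.).
Text: 'bat sun bat pot bat fed'
This text has 6 words separated by spaces.
Number of spaces = number of words - 1 = 6 - 1 = 5

5


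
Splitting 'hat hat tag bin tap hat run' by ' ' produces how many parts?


Splitting by ' ' breaks the string at each occurrence of the separator.
Text: 'hat hat tag bin tap hat run'
Parts after split:
  Part 1: 'hat'
  Part 2: 'hat'
  Part 3: 'tag'
  Part 4: 'bin'
  Part 5: 'tap'
  Part 6: 'hat'
  Part 7: 'run'
Total parts: 7

7


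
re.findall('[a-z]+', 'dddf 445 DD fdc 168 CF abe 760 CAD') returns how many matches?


Pattern '[a-z]+' finds one or more lowercase letters.
Text: 'dddf 445 DD fdc 168 CF abe 760 CAD'
Scanning for matches:
  Match 1: 'dddf'
  Match 2: 'fdc'
  Match 3: 'abe'
Total matches: 3

3


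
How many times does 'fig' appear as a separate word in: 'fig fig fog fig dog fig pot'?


Scanning each word for exact match 'fig':
  Word 1: 'fig' -> MATCH
  Word 2: 'fig' -> MATCH
  Word 3: 'fog' -> no
  Word 4: 'fig' -> MATCH
  Word 5: 'dog' -> no
  Word 6: 'fig' -> MATCH
  Word 7: 'pot' -> no
Total matches: 4

4


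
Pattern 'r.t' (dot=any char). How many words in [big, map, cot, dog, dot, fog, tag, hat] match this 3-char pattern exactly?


Pattern 'r.t' means: starts with 'r', any single char, ends with 't'.
Checking each word (must be exactly 3 chars):
  'big' (len=3): no
  'map' (len=3): no
  'cot' (len=3): no
  'dog' (len=3): no
  'dot' (len=3): no
  'fog' (len=3): no
  'tag' (len=3): no
  'hat' (len=3): no
Matching words: []
Total: 0

0


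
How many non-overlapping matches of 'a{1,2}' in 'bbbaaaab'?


Pattern 'a{1,2}' matches between 1 and 2 consecutive a's (greedy).
String: 'bbbaaaab'
Finding runs of a's and applying greedy matching:
  Run at pos 3: 'aaaa' (length 4)
Matches: ['aa', 'aa']
Count: 2

2


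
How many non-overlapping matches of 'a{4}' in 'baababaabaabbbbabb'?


Pattern 'a{4}' matches exactly 4 consecutive a's (greedy, non-overlapping).
String: 'baababaabaabbbbabb'
Scanning for runs of a's:
  Run at pos 1: 'aa' (length 2) -> 0 match(es)
  Run at pos 4: 'a' (length 1) -> 0 match(es)
  Run at pos 6: 'aa' (length 2) -> 0 match(es)
  Run at pos 9: 'aa' (length 2) -> 0 match(es)
  Run at pos 15: 'a' (length 1) -> 0 match(es)
Matches found: []
Total: 0

0


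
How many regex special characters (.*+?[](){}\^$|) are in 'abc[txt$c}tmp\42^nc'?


Regex special characters are: . * + ? [ ] ( ) { } \ ^ $ |
Scanning 'abc[txt$c}tmp\42^nc':
  pos 3: '[' -> SPECIAL
  pos 7: '$' -> SPECIAL
  pos 9: '}' -> SPECIAL
  pos 13: '\' -> SPECIAL
  pos 16: '^' -> SPECIAL
Special chars found: ['[', '$', '}', '\\', '^']
Total: 5

5


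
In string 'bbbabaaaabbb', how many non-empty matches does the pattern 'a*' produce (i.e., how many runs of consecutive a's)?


Pattern 'a*' matches zero or more a's. We want non-empty runs of consecutive a's.
String: 'bbbabaaaabbb'
Walking through the string to find runs of a's:
  Run 1: positions 3-3 -> 'a'
  Run 2: positions 5-8 -> 'aaaa'
Non-empty runs found: ['a', 'aaaa']
Count: 2

2


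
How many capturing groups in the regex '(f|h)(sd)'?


To count capturing groups, count each '(' that starts a group.
Pattern: '(f|h)(sd)'
Walking through the pattern:
  Position 0: '(' -> group #1
  Position 5: '(' -> group #2
Total capturing groups: 2

2


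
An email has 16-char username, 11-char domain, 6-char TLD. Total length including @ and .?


An email address has format: username@domain.tld
Username length: 16
'@' character: 1
Domain length: 11
'.' character: 1
TLD length: 6
Total = 16 + 1 + 11 + 1 + 6 = 35

35


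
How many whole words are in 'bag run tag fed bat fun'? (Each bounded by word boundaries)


Word boundaries (\b) mark the start/end of each word.
Text: 'bag run tag fed bat fun'
Splitting by whitespace:
  Word 1: 'bag'
  Word 2: 'run'
  Word 3: 'tag'
  Word 4: 'fed'
  Word 5: 'bat'
  Word 6: 'fun'
Total whole words: 6

6


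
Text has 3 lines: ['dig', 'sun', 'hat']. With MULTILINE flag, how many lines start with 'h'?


With MULTILINE flag, ^ matches the start of each line.
Lines: ['dig', 'sun', 'hat']
Checking which lines start with 'h':
  Line 1: 'dig' -> no
  Line 2: 'sun' -> no
  Line 3: 'hat' -> MATCH
Matching lines: ['hat']
Count: 1

1


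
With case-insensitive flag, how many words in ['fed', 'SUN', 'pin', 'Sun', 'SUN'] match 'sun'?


Case-insensitive matching: compare each word's lowercase form to 'sun'.
  'fed' -> lower='fed' -> no
  'SUN' -> lower='sun' -> MATCH
  'pin' -> lower='pin' -> no
  'Sun' -> lower='sun' -> MATCH
  'SUN' -> lower='sun' -> MATCH
Matches: ['SUN', 'Sun', 'SUN']
Count: 3

3


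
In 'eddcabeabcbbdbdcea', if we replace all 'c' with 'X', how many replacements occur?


re.sub('c', 'X', text) replaces every occurrence of 'c' with 'X'.
Text: 'eddcabeabcbbdbdcea'
Scanning for 'c':
  pos 3: 'c' -> replacement #1
  pos 9: 'c' -> replacement #2
  pos 15: 'c' -> replacement #3
Total replacements: 3

3


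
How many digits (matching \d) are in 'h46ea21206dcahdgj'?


\d matches any digit 0-9.
Scanning 'h46ea21206dcahdgj':
  pos 1: '4' -> DIGIT
  pos 2: '6' -> DIGIT
  pos 5: '2' -> DIGIT
  pos 6: '1' -> DIGIT
  pos 7: '2' -> DIGIT
  pos 8: '0' -> DIGIT
  pos 9: '6' -> DIGIT
Digits found: ['4', '6', '2', '1', '2', '0', '6']
Total: 7

7


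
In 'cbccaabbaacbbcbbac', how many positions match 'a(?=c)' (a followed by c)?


Lookahead 'a(?=c)' matches 'a' only when followed by 'c'.
String: 'cbccaabbaacbbcbbac'
Checking each position where char is 'a':
  pos 4: 'a' -> no (next='a')
  pos 5: 'a' -> no (next='b')
  pos 8: 'a' -> no (next='a')
  pos 9: 'a' -> MATCH (next='c')
  pos 16: 'a' -> MATCH (next='c')
Matching positions: [9, 16]
Count: 2

2


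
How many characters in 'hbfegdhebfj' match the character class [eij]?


Character class [eij] matches any of: {e, i, j}
Scanning string 'hbfegdhebfj' character by character:
  pos 0: 'h' -> no
  pos 1: 'b' -> no
  pos 2: 'f' -> no
  pos 3: 'e' -> MATCH
  pos 4: 'g' -> no
  pos 5: 'd' -> no
  pos 6: 'h' -> no
  pos 7: 'e' -> MATCH
  pos 8: 'b' -> no
  pos 9: 'f' -> no
  pos 10: 'j' -> MATCH
Total matches: 3

3


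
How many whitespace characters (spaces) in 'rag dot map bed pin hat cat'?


\s matches whitespace characters (spaces, tabs, etc.).
Text: 'rag dot map bed pin hat cat'
This text has 7 words separated by spaces.
Number of spaces = number of words - 1 = 7 - 1 = 6

6


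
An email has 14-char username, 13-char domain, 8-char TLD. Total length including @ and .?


An email address has format: username@domain.tld
Username length: 14
'@' character: 1
Domain length: 13
'.' character: 1
TLD length: 8
Total = 14 + 1 + 13 + 1 + 8 = 37

37


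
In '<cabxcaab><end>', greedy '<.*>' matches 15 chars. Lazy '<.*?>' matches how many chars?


Greedy '<.*>' tries to match as MUCH as possible.
Lazy '<.*?>' tries to match as LITTLE as possible.

String: '<cabxcaab><end>'
Greedy '<.*>' starts at first '<' and extends to the LAST '>': '<cabxcaab><end>' (15 chars)
Lazy '<.*?>' starts at first '<' and stops at the FIRST '>': '<cabxcaab>' (10 chars)

10


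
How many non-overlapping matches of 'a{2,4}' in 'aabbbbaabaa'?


Pattern 'a{2,4}' matches between 2 and 4 consecutive a's (greedy).
String: 'aabbbbaabaa'
Finding runs of a's and applying greedy matching:
  Run at pos 0: 'aa' (length 2)
  Run at pos 6: 'aa' (length 2)
  Run at pos 9: 'aa' (length 2)
Matches: ['aa', 'aa', 'aa']
Count: 3

3


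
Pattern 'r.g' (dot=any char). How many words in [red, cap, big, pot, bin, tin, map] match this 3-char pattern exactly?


Pattern 'r.g' means: starts with 'r', any single char, ends with 'g'.
Checking each word (must be exactly 3 chars):
  'red' (len=3): no
  'cap' (len=3): no
  'big' (len=3): no
  'pot' (len=3): no
  'bin' (len=3): no
  'tin' (len=3): no
  'map' (len=3): no
Matching words: []
Total: 0

0


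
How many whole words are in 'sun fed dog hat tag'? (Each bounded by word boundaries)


Word boundaries (\b) mark the start/end of each word.
Text: 'sun fed dog hat tag'
Splitting by whitespace:
  Word 1: 'sun'
  Word 2: 'fed'
  Word 3: 'dog'
  Word 4: 'hat'
  Word 5: 'tag'
Total whole words: 5

5


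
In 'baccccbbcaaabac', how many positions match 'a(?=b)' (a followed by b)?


Lookahead 'a(?=b)' matches 'a' only when followed by 'b'.
String: 'baccccbbcaaabac'
Checking each position where char is 'a':
  pos 1: 'a' -> no (next='c')
  pos 9: 'a' -> no (next='a')
  pos 10: 'a' -> no (next='a')
  pos 11: 'a' -> MATCH (next='b')
  pos 13: 'a' -> no (next='c')
Matching positions: [11]
Count: 1

1


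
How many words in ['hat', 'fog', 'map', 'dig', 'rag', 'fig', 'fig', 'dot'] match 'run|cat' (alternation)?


Alternation 'run|cat' matches either 'run' or 'cat'.
Checking each word:
  'hat' -> no
  'fog' -> no
  'map' -> no
  'dig' -> no
  'rag' -> no
  'fig' -> no
  'fig' -> no
  'dot' -> no
Matches: []
Count: 0

0


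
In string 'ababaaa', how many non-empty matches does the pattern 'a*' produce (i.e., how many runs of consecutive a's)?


Pattern 'a*' matches zero or more a's. We want non-empty runs of consecutive a's.
String: 'ababaaa'
Walking through the string to find runs of a's:
  Run 1: positions 0-0 -> 'a'
  Run 2: positions 2-2 -> 'a'
  Run 3: positions 4-6 -> 'aaa'
Non-empty runs found: ['a', 'a', 'aaa']
Count: 3

3


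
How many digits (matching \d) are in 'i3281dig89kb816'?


\d matches any digit 0-9.
Scanning 'i3281dig89kb816':
  pos 1: '3' -> DIGIT
  pos 2: '2' -> DIGIT
  pos 3: '8' -> DIGIT
  pos 4: '1' -> DIGIT
  pos 8: '8' -> DIGIT
  pos 9: '9' -> DIGIT
  pos 12: '8' -> DIGIT
  pos 13: '1' -> DIGIT
  pos 14: '6' -> DIGIT
Digits found: ['3', '2', '8', '1', '8', '9', '8', '1', '6']
Total: 9

9


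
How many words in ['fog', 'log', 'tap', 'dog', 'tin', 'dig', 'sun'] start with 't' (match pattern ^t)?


Pattern ^t anchors to start of word. Check which words begin with 't':
  'fog' -> no
  'log' -> no
  'tap' -> MATCH (starts with 't')
  'dog' -> no
  'tin' -> MATCH (starts with 't')
  'dig' -> no
  'sun' -> no
Matching words: ['tap', 'tin']
Count: 2

2


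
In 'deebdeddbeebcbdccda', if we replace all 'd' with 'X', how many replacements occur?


re.sub('d', 'X', text) replaces every occurrence of 'd' with 'X'.
Text: 'deebdeddbeebcbdccda'
Scanning for 'd':
  pos 0: 'd' -> replacement #1
  pos 4: 'd' -> replacement #2
  pos 6: 'd' -> replacement #3
  pos 7: 'd' -> replacement #4
  pos 14: 'd' -> replacement #5
  pos 17: 'd' -> replacement #6
Total replacements: 6

6


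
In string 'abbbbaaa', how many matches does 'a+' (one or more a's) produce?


Pattern 'a+' matches one or more consecutive a's.
String: 'abbbbaaa'
Scanning for runs of a:
  Match 1: 'a' (length 1)
  Match 2: 'aaa' (length 3)
Total matches: 2

2


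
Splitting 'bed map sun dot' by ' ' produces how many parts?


Splitting by ' ' breaks the string at each occurrence of the separator.
Text: 'bed map sun dot'
Parts after split:
  Part 1: 'bed'
  Part 2: 'map'
  Part 3: 'sun'
  Part 4: 'dot'
Total parts: 4

4


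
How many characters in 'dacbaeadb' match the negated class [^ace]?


Negated class [^ace] matches any char NOT in {a, c, e}
Scanning 'dacbaeadb':
  pos 0: 'd' -> MATCH
  pos 1: 'a' -> no (excluded)
  pos 2: 'c' -> no (excluded)
  pos 3: 'b' -> MATCH
  pos 4: 'a' -> no (excluded)
  pos 5: 'e' -> no (excluded)
  pos 6: 'a' -> no (excluded)
  pos 7: 'd' -> MATCH
  pos 8: 'b' -> MATCH
Total matches: 4

4


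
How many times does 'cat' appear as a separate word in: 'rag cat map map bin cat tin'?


Scanning each word for exact match 'cat':
  Word 1: 'rag' -> no
  Word 2: 'cat' -> MATCH
  Word 3: 'map' -> no
  Word 4: 'map' -> no
  Word 5: 'bin' -> no
  Word 6: 'cat' -> MATCH
  Word 7: 'tin' -> no
Total matches: 2

2


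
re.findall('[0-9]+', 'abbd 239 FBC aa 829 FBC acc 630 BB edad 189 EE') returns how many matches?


Pattern '[0-9]+' finds one or more digits.
Text: 'abbd 239 FBC aa 829 FBC acc 630 BB edad 189 EE'
Scanning for matches:
  Match 1: '239'
  Match 2: '829'
  Match 3: '630'
  Match 4: '189'
Total matches: 4

4


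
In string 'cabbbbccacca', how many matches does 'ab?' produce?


Pattern 'ab?' matches 'a' optionally followed by 'b'.
String: 'cabbbbccacca'
Scanning left to right for 'a' then checking next char:
  Match 1: 'ab' (a followed by b)
  Match 2: 'a' (a not followed by b)
  Match 3: 'a' (a not followed by b)
Total matches: 3

3


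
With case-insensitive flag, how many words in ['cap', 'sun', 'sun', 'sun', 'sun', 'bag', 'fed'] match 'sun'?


Case-insensitive matching: compare each word's lowercase form to 'sun'.
  'cap' -> lower='cap' -> no
  'sun' -> lower='sun' -> MATCH
  'sun' -> lower='sun' -> MATCH
  'sun' -> lower='sun' -> MATCH
  'sun' -> lower='sun' -> MATCH
  'bag' -> lower='bag' -> no
  'fed' -> lower='fed' -> no
Matches: ['sun', 'sun', 'sun', 'sun']
Count: 4

4


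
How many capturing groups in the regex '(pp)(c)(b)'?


To count capturing groups, count each '(' that starts a group.
Pattern: '(pp)(c)(b)'
Walking through the pattern:
  Position 0: '(' -> group #1
  Position 4: '(' -> group #2
  Position 7: '(' -> group #3
Total capturing groups: 3

3


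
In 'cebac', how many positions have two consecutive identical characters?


Looking for consecutive identical characters in 'cebac':
  pos 0-1: 'c' vs 'e' -> different
  pos 1-2: 'e' vs 'b' -> different
  pos 2-3: 'b' vs 'a' -> different
  pos 3-4: 'a' vs 'c' -> different
Consecutive identical pairs: []
Count: 0

0


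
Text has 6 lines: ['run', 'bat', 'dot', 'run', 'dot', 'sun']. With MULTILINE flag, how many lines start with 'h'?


With MULTILINE flag, ^ matches the start of each line.
Lines: ['run', 'bat', 'dot', 'run', 'dot', 'sun']
Checking which lines start with 'h':
  Line 1: 'run' -> no
  Line 2: 'bat' -> no
  Line 3: 'dot' -> no
  Line 4: 'run' -> no
  Line 5: 'dot' -> no
  Line 6: 'sun' -> no
Matching lines: []
Count: 0

0


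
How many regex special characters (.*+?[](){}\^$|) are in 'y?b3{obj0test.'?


Regex special characters are: . * + ? [ ] ( ) { } \ ^ $ |
Scanning 'y?b3{obj0test.':
  pos 1: '?' -> SPECIAL
  pos 4: '{' -> SPECIAL
  pos 13: '.' -> SPECIAL
Special chars found: ['?', '{', '.']
Total: 3

3


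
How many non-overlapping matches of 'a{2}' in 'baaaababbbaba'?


Pattern 'a{2}' matches exactly 2 consecutive a's (greedy, non-overlapping).
String: 'baaaababbbaba'
Scanning for runs of a's:
  Run at pos 1: 'aaaa' (length 4) -> 2 match(es)
  Run at pos 6: 'a' (length 1) -> 0 match(es)
  Run at pos 10: 'a' (length 1) -> 0 match(es)
  Run at pos 12: 'a' (length 1) -> 0 match(es)
Matches found: ['aa', 'aa']
Total: 2

2


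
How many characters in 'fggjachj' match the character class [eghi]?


Character class [eghi] matches any of: {e, g, h, i}
Scanning string 'fggjachj' character by character:
  pos 0: 'f' -> no
  pos 1: 'g' -> MATCH
  pos 2: 'g' -> MATCH
  pos 3: 'j' -> no
  pos 4: 'a' -> no
  pos 5: 'c' -> no
  pos 6: 'h' -> MATCH
  pos 7: 'j' -> no
Total matches: 3

3


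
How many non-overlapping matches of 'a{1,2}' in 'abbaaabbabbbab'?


Pattern 'a{1,2}' matches between 1 and 2 consecutive a's (greedy).
String: 'abbaaabbabbbab'
Finding runs of a's and applying greedy matching:
  Run at pos 0: 'a' (length 1)
  Run at pos 3: 'aaa' (length 3)
  Run at pos 8: 'a' (length 1)
  Run at pos 12: 'a' (length 1)
Matches: ['a', 'aa', 'a', 'a', 'a']
Count: 5

5


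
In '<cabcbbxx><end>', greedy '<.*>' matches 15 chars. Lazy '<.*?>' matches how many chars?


Greedy '<.*>' tries to match as MUCH as possible.
Lazy '<.*?>' tries to match as LITTLE as possible.

String: '<cabcbbxx><end>'
Greedy '<.*>' starts at first '<' and extends to the LAST '>': '<cabcbbxx><end>' (15 chars)
Lazy '<.*?>' starts at first '<' and stops at the FIRST '>': '<cabcbbxx>' (10 chars)

10


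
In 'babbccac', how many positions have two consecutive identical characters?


Looking for consecutive identical characters in 'babbccac':
  pos 0-1: 'b' vs 'a' -> different
  pos 1-2: 'a' vs 'b' -> different
  pos 2-3: 'b' vs 'b' -> MATCH ('bb')
  pos 3-4: 'b' vs 'c' -> different
  pos 4-5: 'c' vs 'c' -> MATCH ('cc')
  pos 5-6: 'c' vs 'a' -> different
  pos 6-7: 'a' vs 'c' -> different
Consecutive identical pairs: ['bb', 'cc']
Count: 2

2


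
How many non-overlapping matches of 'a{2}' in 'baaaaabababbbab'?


Pattern 'a{2}' matches exactly 2 consecutive a's (greedy, non-overlapping).
String: 'baaaaabababbbab'
Scanning for runs of a's:
  Run at pos 1: 'aaaaa' (length 5) -> 2 match(es)
  Run at pos 7: 'a' (length 1) -> 0 match(es)
  Run at pos 9: 'a' (length 1) -> 0 match(es)
  Run at pos 13: 'a' (length 1) -> 0 match(es)
Matches found: ['aa', 'aa']
Total: 2

2


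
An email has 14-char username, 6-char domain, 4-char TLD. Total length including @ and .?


An email address has format: username@domain.tld
Username length: 14
'@' character: 1
Domain length: 6
'.' character: 1
TLD length: 4
Total = 14 + 1 + 6 + 1 + 4 = 26

26


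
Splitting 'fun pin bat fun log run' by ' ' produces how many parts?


Splitting by ' ' breaks the string at each occurrence of the separator.
Text: 'fun pin bat fun log run'
Parts after split:
  Part 1: 'fun'
  Part 2: 'pin'
  Part 3: 'bat'
  Part 4: 'fun'
  Part 5: 'log'
  Part 6: 'run'
Total parts: 6

6


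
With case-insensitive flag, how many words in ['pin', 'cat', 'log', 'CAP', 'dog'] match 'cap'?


Case-insensitive matching: compare each word's lowercase form to 'cap'.
  'pin' -> lower='pin' -> no
  'cat' -> lower='cat' -> no
  'log' -> lower='log' -> no
  'CAP' -> lower='cap' -> MATCH
  'dog' -> lower='dog' -> no
Matches: ['CAP']
Count: 1

1


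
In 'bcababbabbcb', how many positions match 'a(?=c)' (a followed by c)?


Lookahead 'a(?=c)' matches 'a' only when followed by 'c'.
String: 'bcababbabbcb'
Checking each position where char is 'a':
  pos 2: 'a' -> no (next='b')
  pos 4: 'a' -> no (next='b')
  pos 7: 'a' -> no (next='b')
Matching positions: []
Count: 0

0


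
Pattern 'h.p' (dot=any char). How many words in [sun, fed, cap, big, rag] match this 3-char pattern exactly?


Pattern 'h.p' means: starts with 'h', any single char, ends with 'p'.
Checking each word (must be exactly 3 chars):
  'sun' (len=3): no
  'fed' (len=3): no
  'cap' (len=3): no
  'big' (len=3): no
  'rag' (len=3): no
Matching words: []
Total: 0

0


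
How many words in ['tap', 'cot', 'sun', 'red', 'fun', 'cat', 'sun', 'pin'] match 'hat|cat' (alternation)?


Alternation 'hat|cat' matches either 'hat' or 'cat'.
Checking each word:
  'tap' -> no
  'cot' -> no
  'sun' -> no
  'red' -> no
  'fun' -> no
  'cat' -> MATCH
  'sun' -> no
  'pin' -> no
Matches: ['cat']
Count: 1

1


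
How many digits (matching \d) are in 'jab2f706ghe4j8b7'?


\d matches any digit 0-9.
Scanning 'jab2f706ghe4j8b7':
  pos 3: '2' -> DIGIT
  pos 5: '7' -> DIGIT
  pos 6: '0' -> DIGIT
  pos 7: '6' -> DIGIT
  pos 11: '4' -> DIGIT
  pos 13: '8' -> DIGIT
  pos 15: '7' -> DIGIT
Digits found: ['2', '7', '0', '6', '4', '8', '7']
Total: 7

7


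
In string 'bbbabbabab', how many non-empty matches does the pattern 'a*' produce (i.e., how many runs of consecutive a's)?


Pattern 'a*' matches zero or more a's. We want non-empty runs of consecutive a's.
String: 'bbbabbabab'
Walking through the string to find runs of a's:
  Run 1: positions 3-3 -> 'a'
  Run 2: positions 6-6 -> 'a'
  Run 3: positions 8-8 -> 'a'
Non-empty runs found: ['a', 'a', 'a']
Count: 3

3


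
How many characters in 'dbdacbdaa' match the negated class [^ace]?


Negated class [^ace] matches any char NOT in {a, c, e}
Scanning 'dbdacbdaa':
  pos 0: 'd' -> MATCH
  pos 1: 'b' -> MATCH
  pos 2: 'd' -> MATCH
  pos 3: 'a' -> no (excluded)
  pos 4: 'c' -> no (excluded)
  pos 5: 'b' -> MATCH
  pos 6: 'd' -> MATCH
  pos 7: 'a' -> no (excluded)
  pos 8: 'a' -> no (excluded)
Total matches: 5

5


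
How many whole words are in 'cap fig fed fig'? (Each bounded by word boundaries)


Word boundaries (\b) mark the start/end of each word.
Text: 'cap fig fed fig'
Splitting by whitespace:
  Word 1: 'cap'
  Word 2: 'fig'
  Word 3: 'fed'
  Word 4: 'fig'
Total whole words: 4

4


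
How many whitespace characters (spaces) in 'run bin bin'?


\s matches whitespace characters (spaces, tabs, etc.).
Text: 'run bin bin'
This text has 3 words separated by spaces.
Number of spaces = number of words - 1 = 3 - 1 = 2

2


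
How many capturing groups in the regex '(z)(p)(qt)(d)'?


To count capturing groups, count each '(' that starts a group.
Pattern: '(z)(p)(qt)(d)'
Walking through the pattern:
  Position 0: '(' -> group #1
  Position 3: '(' -> group #2
  Position 6: '(' -> group #3
  Position 10: '(' -> group #4
Total capturing groups: 4

4


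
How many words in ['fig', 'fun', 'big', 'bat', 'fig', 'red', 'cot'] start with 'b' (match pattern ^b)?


Pattern ^b anchors to start of word. Check which words begin with 'b':
  'fig' -> no
  'fun' -> no
  'big' -> MATCH (starts with 'b')
  'bat' -> MATCH (starts with 'b')
  'fig' -> no
  'red' -> no
  'cot' -> no
Matching words: ['big', 'bat']
Count: 2

2


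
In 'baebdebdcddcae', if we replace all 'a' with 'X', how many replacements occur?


re.sub('a', 'X', text) replaces every occurrence of 'a' with 'X'.
Text: 'baebdebdcddcae'
Scanning for 'a':
  pos 1: 'a' -> replacement #1
  pos 12: 'a' -> replacement #2
Total replacements: 2

2


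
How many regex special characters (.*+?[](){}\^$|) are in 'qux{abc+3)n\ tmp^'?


Regex special characters are: . * + ? [ ] ( ) { } \ ^ $ |
Scanning 'qux{abc+3)n\ tmp^':
  pos 3: '{' -> SPECIAL
  pos 7: '+' -> SPECIAL
  pos 9: ')' -> SPECIAL
  pos 11: '\' -> SPECIAL
  pos 16: '^' -> SPECIAL
Special chars found: ['{', '+', ')', '\\', '^']
Total: 5

5


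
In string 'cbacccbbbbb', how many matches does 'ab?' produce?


Pattern 'ab?' matches 'a' optionally followed by 'b'.
String: 'cbacccbbbbb'
Scanning left to right for 'a' then checking next char:
  Match 1: 'a' (a not followed by b)
Total matches: 1

1


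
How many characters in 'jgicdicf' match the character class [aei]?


Character class [aei] matches any of: {a, e, i}
Scanning string 'jgicdicf' character by character:
  pos 0: 'j' -> no
  pos 1: 'g' -> no
  pos 2: 'i' -> MATCH
  pos 3: 'c' -> no
  pos 4: 'd' -> no
  pos 5: 'i' -> MATCH
  pos 6: 'c' -> no
  pos 7: 'f' -> no
Total matches: 2

2


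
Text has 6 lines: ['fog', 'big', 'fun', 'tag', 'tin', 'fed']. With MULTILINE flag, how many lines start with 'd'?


With MULTILINE flag, ^ matches the start of each line.
Lines: ['fog', 'big', 'fun', 'tag', 'tin', 'fed']
Checking which lines start with 'd':
  Line 1: 'fog' -> no
  Line 2: 'big' -> no
  Line 3: 'fun' -> no
  Line 4: 'tag' -> no
  Line 5: 'tin' -> no
  Line 6: 'fed' -> no
Matching lines: []
Count: 0

0


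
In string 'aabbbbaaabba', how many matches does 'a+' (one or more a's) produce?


Pattern 'a+' matches one or more consecutive a's.
String: 'aabbbbaaabba'
Scanning for runs of a:
  Match 1: 'aa' (length 2)
  Match 2: 'aaa' (length 3)
  Match 3: 'a' (length 1)
Total matches: 3

3


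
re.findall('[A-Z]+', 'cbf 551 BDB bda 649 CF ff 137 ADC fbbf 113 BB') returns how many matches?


Pattern '[A-Z]+' finds one or more uppercase letters.
Text: 'cbf 551 BDB bda 649 CF ff 137 ADC fbbf 113 BB'
Scanning for matches:
  Match 1: 'BDB'
  Match 2: 'CF'
  Match 3: 'ADC'
  Match 4: 'BB'
Total matches: 4

4


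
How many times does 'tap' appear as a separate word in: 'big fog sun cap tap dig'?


Scanning each word for exact match 'tap':
  Word 1: 'big' -> no
  Word 2: 'fog' -> no
  Word 3: 'sun' -> no
  Word 4: 'cap' -> no
  Word 5: 'tap' -> MATCH
  Word 6: 'dig' -> no
Total matches: 1

1


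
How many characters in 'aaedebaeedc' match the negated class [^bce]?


Negated class [^bce] matches any char NOT in {b, c, e}
Scanning 'aaedebaeedc':
  pos 0: 'a' -> MATCH
  pos 1: 'a' -> MATCH
  pos 2: 'e' -> no (excluded)
  pos 3: 'd' -> MATCH
  pos 4: 'e' -> no (excluded)
  pos 5: 'b' -> no (excluded)
  pos 6: 'a' -> MATCH
  pos 7: 'e' -> no (excluded)
  pos 8: 'e' -> no (excluded)
  pos 9: 'd' -> MATCH
  pos 10: 'c' -> no (excluded)
Total matches: 5

5


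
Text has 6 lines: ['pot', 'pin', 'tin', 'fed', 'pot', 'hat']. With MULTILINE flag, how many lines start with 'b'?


With MULTILINE flag, ^ matches the start of each line.
Lines: ['pot', 'pin', 'tin', 'fed', 'pot', 'hat']
Checking which lines start with 'b':
  Line 1: 'pot' -> no
  Line 2: 'pin' -> no
  Line 3: 'tin' -> no
  Line 4: 'fed' -> no
  Line 5: 'pot' -> no
  Line 6: 'hat' -> no
Matching lines: []
Count: 0

0


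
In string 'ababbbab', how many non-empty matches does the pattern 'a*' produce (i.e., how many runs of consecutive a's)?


Pattern 'a*' matches zero or more a's. We want non-empty runs of consecutive a's.
String: 'ababbbab'
Walking through the string to find runs of a's:
  Run 1: positions 0-0 -> 'a'
  Run 2: positions 2-2 -> 'a'
  Run 3: positions 6-6 -> 'a'
Non-empty runs found: ['a', 'a', 'a']
Count: 3

3


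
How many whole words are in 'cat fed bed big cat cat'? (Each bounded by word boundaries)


Word boundaries (\b) mark the start/end of each word.
Text: 'cat fed bed big cat cat'
Splitting by whitespace:
  Word 1: 'cat'
  Word 2: 'fed'
  Word 3: 'bed'
  Word 4: 'big'
  Word 5: 'cat'
  Word 6: 'cat'
Total whole words: 6

6


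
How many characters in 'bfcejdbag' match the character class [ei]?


Character class [ei] matches any of: {e, i}
Scanning string 'bfcejdbag' character by character:
  pos 0: 'b' -> no
  pos 1: 'f' -> no
  pos 2: 'c' -> no
  pos 3: 'e' -> MATCH
  pos 4: 'j' -> no
  pos 5: 'd' -> no
  pos 6: 'b' -> no
  pos 7: 'a' -> no
  pos 8: 'g' -> no
Total matches: 1

1


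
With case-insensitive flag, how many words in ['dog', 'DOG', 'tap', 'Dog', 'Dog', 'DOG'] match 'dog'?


Case-insensitive matching: compare each word's lowercase form to 'dog'.
  'dog' -> lower='dog' -> MATCH
  'DOG' -> lower='dog' -> MATCH
  'tap' -> lower='tap' -> no
  'Dog' -> lower='dog' -> MATCH
  'Dog' -> lower='dog' -> MATCH
  'DOG' -> lower='dog' -> MATCH
Matches: ['dog', 'DOG', 'Dog', 'Dog', 'DOG']
Count: 5

5


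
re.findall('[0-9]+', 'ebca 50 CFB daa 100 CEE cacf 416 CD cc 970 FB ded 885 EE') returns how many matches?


Pattern '[0-9]+' finds one or more digits.
Text: 'ebca 50 CFB daa 100 CEE cacf 416 CD cc 970 FB ded 885 EE'
Scanning for matches:
  Match 1: '50'
  Match 2: '100'
  Match 3: '416'
  Match 4: '970'
  Match 5: '885'
Total matches: 5

5


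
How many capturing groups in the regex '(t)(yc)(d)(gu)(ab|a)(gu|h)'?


To count capturing groups, count each '(' that starts a group.
Pattern: '(t)(yc)(d)(gu)(ab|a)(gu|h)'
Walking through the pattern:
  Position 0: '(' -> group #1
  Position 3: '(' -> group #2
  Position 7: '(' -> group #3
  Position 10: '(' -> group #4
  Position 14: '(' -> group #5
  Position 20: '(' -> group #6
Total capturing groups: 6

6


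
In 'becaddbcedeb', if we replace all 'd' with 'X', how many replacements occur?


re.sub('d', 'X', text) replaces every occurrence of 'd' with 'X'.
Text: 'becaddbcedeb'
Scanning for 'd':
  pos 4: 'd' -> replacement #1
  pos 5: 'd' -> replacement #2
  pos 9: 'd' -> replacement #3
Total replacements: 3

3


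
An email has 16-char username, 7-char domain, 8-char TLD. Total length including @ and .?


An email address has format: username@domain.tld
Username length: 16
'@' character: 1
Domain length: 7
'.' character: 1
TLD length: 8
Total = 16 + 1 + 7 + 1 + 8 = 33

33


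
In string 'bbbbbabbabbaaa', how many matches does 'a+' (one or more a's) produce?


Pattern 'a+' matches one or more consecutive a's.
String: 'bbbbbabbabbaaa'
Scanning for runs of a:
  Match 1: 'a' (length 1)
  Match 2: 'a' (length 1)
  Match 3: 'aaa' (length 3)
Total matches: 3

3


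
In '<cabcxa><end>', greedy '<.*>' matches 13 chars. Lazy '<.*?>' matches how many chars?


Greedy '<.*>' tries to match as MUCH as possible.
Lazy '<.*?>' tries to match as LITTLE as possible.

String: '<cabcxa><end>'
Greedy '<.*>' starts at first '<' and extends to the LAST '>': '<cabcxa><end>' (13 chars)
Lazy '<.*?>' starts at first '<' and stops at the FIRST '>': '<cabcxa>' (8 chars)

8


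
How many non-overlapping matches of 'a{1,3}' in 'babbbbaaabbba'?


Pattern 'a{1,3}' matches between 1 and 3 consecutive a's (greedy).
String: 'babbbbaaabbba'
Finding runs of a's and applying greedy matching:
  Run at pos 1: 'a' (length 1)
  Run at pos 6: 'aaa' (length 3)
  Run at pos 12: 'a' (length 1)
Matches: ['a', 'aaa', 'a']
Count: 3

3


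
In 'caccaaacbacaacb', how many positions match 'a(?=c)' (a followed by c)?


Lookahead 'a(?=c)' matches 'a' only when followed by 'c'.
String: 'caccaaacbacaacb'
Checking each position where char is 'a':
  pos 1: 'a' -> MATCH (next='c')
  pos 4: 'a' -> no (next='a')
  pos 5: 'a' -> no (next='a')
  pos 6: 'a' -> MATCH (next='c')
  pos 9: 'a' -> MATCH (next='c')
  pos 11: 'a' -> no (next='a')
  pos 12: 'a' -> MATCH (next='c')
Matching positions: [1, 6, 9, 12]
Count: 4

4


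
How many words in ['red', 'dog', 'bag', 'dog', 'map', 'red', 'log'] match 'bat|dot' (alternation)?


Alternation 'bat|dot' matches either 'bat' or 'dot'.
Checking each word:
  'red' -> no
  'dog' -> no
  'bag' -> no
  'dog' -> no
  'map' -> no
  'red' -> no
  'log' -> no
Matches: []
Count: 0

0


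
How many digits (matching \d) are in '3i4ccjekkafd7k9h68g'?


\d matches any digit 0-9.
Scanning '3i4ccjekkafd7k9h68g':
  pos 0: '3' -> DIGIT
  pos 2: '4' -> DIGIT
  pos 12: '7' -> DIGIT
  pos 14: '9' -> DIGIT
  pos 16: '6' -> DIGIT
  pos 17: '8' -> DIGIT
Digits found: ['3', '4', '7', '9', '6', '8']
Total: 6

6


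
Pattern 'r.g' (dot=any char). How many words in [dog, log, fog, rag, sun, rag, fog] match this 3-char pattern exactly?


Pattern 'r.g' means: starts with 'r', any single char, ends with 'g'.
Checking each word (must be exactly 3 chars):
  'dog' (len=3): no
  'log' (len=3): no
  'fog' (len=3): no
  'rag' (len=3): MATCH
  'sun' (len=3): no
  'rag' (len=3): MATCH
  'fog' (len=3): no
Matching words: ['rag', 'rag']
Total: 2

2


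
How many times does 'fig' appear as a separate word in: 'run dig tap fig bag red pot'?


Scanning each word for exact match 'fig':
  Word 1: 'run' -> no
  Word 2: 'dig' -> no
  Word 3: 'tap' -> no
  Word 4: 'fig' -> MATCH
  Word 5: 'bag' -> no
  Word 6: 'red' -> no
  Word 7: 'pot' -> no
Total matches: 1

1


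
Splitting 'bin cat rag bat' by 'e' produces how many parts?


Splitting by 'e' breaks the string at each occurrence of the separator.
Text: 'bin cat rag bat'
Parts after split:
  Part 1: 'bin cat rag bat'
Total parts: 1

1


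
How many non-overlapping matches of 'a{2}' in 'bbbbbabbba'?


Pattern 'a{2}' matches exactly 2 consecutive a's (greedy, non-overlapping).
String: 'bbbbbabbba'
Scanning for runs of a's:
  Run at pos 5: 'a' (length 1) -> 0 match(es)
  Run at pos 9: 'a' (length 1) -> 0 match(es)
Matches found: []
Total: 0

0


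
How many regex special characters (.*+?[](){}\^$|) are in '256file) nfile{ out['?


Regex special characters are: . * + ? [ ] ( ) { } \ ^ $ |
Scanning '256file) nfile{ out[':
  pos 7: ')' -> SPECIAL
  pos 14: '{' -> SPECIAL
  pos 19: '[' -> SPECIAL
Special chars found: [')', '{', '[']
Total: 3

3


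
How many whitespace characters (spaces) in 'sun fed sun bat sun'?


\s matches whitespace characters (spaces, tabs, etc.).
Text: 'sun fed sun bat sun'
This text has 5 words separated by spaces.
Number of spaces = number of words - 1 = 5 - 1 = 4

4


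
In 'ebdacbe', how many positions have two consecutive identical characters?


Looking for consecutive identical characters in 'ebdacbe':
  pos 0-1: 'e' vs 'b' -> different
  pos 1-2: 'b' vs 'd' -> different
  pos 2-3: 'd' vs 'a' -> different
  pos 3-4: 'a' vs 'c' -> different
  pos 4-5: 'c' vs 'b' -> different
  pos 5-6: 'b' vs 'e' -> different
Consecutive identical pairs: []
Count: 0

0


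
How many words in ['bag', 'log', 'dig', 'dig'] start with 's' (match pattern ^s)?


Pattern ^s anchors to start of word. Check which words begin with 's':
  'bag' -> no
  'log' -> no
  'dig' -> no
  'dig' -> no
Matching words: []
Count: 0

0


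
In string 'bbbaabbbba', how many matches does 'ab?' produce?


Pattern 'ab?' matches 'a' optionally followed by 'b'.
String: 'bbbaabbbba'
Scanning left to right for 'a' then checking next char:
  Match 1: 'a' (a not followed by b)
  Match 2: 'ab' (a followed by b)
  Match 3: 'a' (a not followed by b)
Total matches: 3

3


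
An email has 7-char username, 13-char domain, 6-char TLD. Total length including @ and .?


An email address has format: username@domain.tld
Username length: 7
'@' character: 1
Domain length: 13
'.' character: 1
TLD length: 6
Total = 7 + 1 + 13 + 1 + 6 = 28

28


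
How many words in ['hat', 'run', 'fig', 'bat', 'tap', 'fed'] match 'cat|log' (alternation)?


Alternation 'cat|log' matches either 'cat' or 'log'.
Checking each word:
  'hat' -> no
  'run' -> no
  'fig' -> no
  'bat' -> no
  'tap' -> no
  'fed' -> no
Matches: []
Count: 0

0


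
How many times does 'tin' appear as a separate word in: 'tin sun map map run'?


Scanning each word for exact match 'tin':
  Word 1: 'tin' -> MATCH
  Word 2: 'sun' -> no
  Word 3: 'map' -> no
  Word 4: 'map' -> no
  Word 5: 'run' -> no
Total matches: 1

1


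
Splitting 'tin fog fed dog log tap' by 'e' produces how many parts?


Splitting by 'e' breaks the string at each occurrence of the separator.
Text: 'tin fog fed dog log tap'
Parts after split:
  Part 1: 'tin fog f'
  Part 2: 'd dog log tap'
Total parts: 2

2
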